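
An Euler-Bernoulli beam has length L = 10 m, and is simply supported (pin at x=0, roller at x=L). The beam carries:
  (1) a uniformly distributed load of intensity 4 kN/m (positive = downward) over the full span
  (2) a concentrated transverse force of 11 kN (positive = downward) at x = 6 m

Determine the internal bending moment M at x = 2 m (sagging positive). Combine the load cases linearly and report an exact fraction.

M(2) = 204/5 kN·m

Load 1 — uniform load w=4 kN/m over full span:
  M_1 = wx(L-x)/2 = 4·2·(10-2)/2 = 32 kN·m
Load 2 — point force P=11 kN at a=6 m (b=L-a=4):
  M_2 = Pbx/L  [x≤a] = 11·4·2/10 = 44/5 kN·m
Superposition: M = Σ M_i = 204/5 kN·m ≈ 40.800000 kN·m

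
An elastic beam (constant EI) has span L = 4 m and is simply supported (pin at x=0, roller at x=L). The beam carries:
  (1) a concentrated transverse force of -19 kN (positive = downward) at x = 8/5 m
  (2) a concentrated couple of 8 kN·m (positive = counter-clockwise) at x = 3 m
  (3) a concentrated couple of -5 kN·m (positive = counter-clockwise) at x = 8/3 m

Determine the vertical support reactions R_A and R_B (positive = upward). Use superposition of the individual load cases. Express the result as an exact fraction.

Load 1 — point force P=-19 kN at a=8/5 m (b=L-a=12/5):
  R_A = Pb/L = (-19)·(12/5)/4 = -57/5 kN
  R_B = Pa/L = (-19)·(8/5)/4 = -38/5 kN
Load 2 — applied couple M₀=8 kN·m at a=3 m (b=L-a=1):
  R_A = M₀/L = 8/4 = 2 kN
  R_B = -M₀/L = -8/4 = -2 kN
Load 3 — applied couple M₀=-5 kN·m at a=8/3 m (b=L-a=4/3):
  R_A = M₀/L = (-5)/4 = -5/4 kN
  R_B = -M₀/L = -(-5)/4 = 5/4 kN
Superposition: R_A = -213/20 kN, R_B = -167/20 kN

R_A = -213/20 kN, R_B = -167/20 kN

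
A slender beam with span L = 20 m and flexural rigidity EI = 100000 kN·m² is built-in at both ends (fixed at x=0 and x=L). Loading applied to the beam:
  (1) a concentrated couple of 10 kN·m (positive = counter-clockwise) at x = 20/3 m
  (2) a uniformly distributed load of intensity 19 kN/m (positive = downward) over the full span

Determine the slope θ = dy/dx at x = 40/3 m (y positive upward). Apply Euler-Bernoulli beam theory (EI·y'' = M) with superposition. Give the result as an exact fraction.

Load 1 — applied couple M₀=10 kN·m at a=20/3 m (b=L-a=40/3):
  θ_1 = (R_Ax²/2 - M_Ax - M₀(x-a))/EI  [x>a] with R_A=2/3, M_A=0 = ((2/3)·(40/3)²/2 - 0·(40/3) - 10·((40/3)-(20/3)))/100000 = -1/13500 rad
Load 2 — uniform load w=19 kN/m over full span:
  θ_2 = -wx(L-x)(L-2x)/(12EI) = -19·(40/3)·(20-(40/3))·(20-2·(40/3))/(12·100000) = 19/2025 rad
Superposition: θ = Σ θ_i = 377/40500 rad ≈ 0.009309 rad

θ(40/3) = 377/40500 rad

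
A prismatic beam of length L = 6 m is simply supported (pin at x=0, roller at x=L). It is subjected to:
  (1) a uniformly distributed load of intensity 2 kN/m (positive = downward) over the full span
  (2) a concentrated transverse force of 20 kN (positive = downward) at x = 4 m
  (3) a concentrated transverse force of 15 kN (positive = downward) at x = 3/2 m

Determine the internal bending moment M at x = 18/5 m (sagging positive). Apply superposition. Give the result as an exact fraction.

M(18/5) = 1041/25 kN·m

Load 1 — uniform load w=2 kN/m over full span:
  M_1 = wx(L-x)/2 = 2·(18/5)·(6-(18/5))/2 = 216/25 kN·m
Load 2 — point force P=20 kN at a=4 m (b=L-a=2):
  M_2 = Pbx/L  [x≤a] = 20·2·(18/5)/6 = 24 kN·m
Load 3 — point force P=15 kN at a=3/2 m (b=L-a=9/2):
  M_3 = Pa(L-x)/L  [x>a] = 15·(3/2)·(6-(18/5))/6 = 9 kN·m
Superposition: M = Σ M_i = 1041/25 kN·m ≈ 41.640000 kN·m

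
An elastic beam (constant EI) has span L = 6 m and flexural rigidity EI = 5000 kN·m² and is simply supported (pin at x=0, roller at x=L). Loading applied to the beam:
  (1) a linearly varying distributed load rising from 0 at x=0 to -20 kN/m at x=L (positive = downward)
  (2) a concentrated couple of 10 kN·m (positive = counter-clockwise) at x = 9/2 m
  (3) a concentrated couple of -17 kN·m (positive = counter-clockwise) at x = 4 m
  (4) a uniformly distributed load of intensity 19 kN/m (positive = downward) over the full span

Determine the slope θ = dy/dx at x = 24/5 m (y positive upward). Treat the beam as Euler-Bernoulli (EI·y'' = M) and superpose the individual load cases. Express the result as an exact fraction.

Load 1 — triangular load w₀=-20 kN/m (0→w₀ over full span):
  θ_1 = -w₀(7L⁴-30L²x²+15x⁴)/(360LEI) = -(-20)·(7·6⁴-30·6²·(24/5)²+15·(24/5)⁴)/(360·6·5000) = -2271/156250 rad
Load 2 — applied couple M₀=10 kN·m at a=9/2 m (b=L-a=3/2):
  θ_2 = (M₀x²/(2L)-M₀(x-a)+C₁)/EI  [x>a] with C₁=M₀(3b²-L²)/(6L)=-65/8 = (10·(24/5)²/(2·6)-10·((24/5)-(9/2))+(-65/8))/5000 = 323/200000 rad
Load 3 — applied couple M₀=-17 kN·m at a=4 m (b=L-a=2):
  θ_3 = (M₀x²/(2L)-M₀(x-a)+C₁)/EI  [x>a] with C₁=M₀(3b²-L²)/(6L)=34/3 = ((-17)·(24/5)²/(2·6)-(-17)·((24/5)-4)+(34/3))/5000 = -289/187500 rad
Load 4 — uniform load w=19 kN/m over full span:
  θ_4 = -w(L³-6Lx²+4x³)/(24EI) = -19·(6³-6·6·(24/5)²+4·(24/5)³)/(24·5000) = 16929/625000 rad
Superposition: θ = Σ θ_i = 37877/3000000 rad ≈ 0.012626 rad

θ(24/5) = 37877/3000000 rad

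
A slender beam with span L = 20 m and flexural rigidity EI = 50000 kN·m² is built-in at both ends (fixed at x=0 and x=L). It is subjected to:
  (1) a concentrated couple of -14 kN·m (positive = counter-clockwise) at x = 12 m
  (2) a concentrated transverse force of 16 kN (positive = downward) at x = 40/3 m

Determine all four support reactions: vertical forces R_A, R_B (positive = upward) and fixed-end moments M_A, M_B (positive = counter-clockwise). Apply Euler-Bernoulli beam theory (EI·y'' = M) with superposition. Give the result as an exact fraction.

R_A = 10598/3375 kN, M_A = 12976/675 kN·m, R_B = 43402/3375 kN, M_B = -33134/675 kN·m

Load 1 — applied couple M₀=-14 kN·m at a=12 m (b=L-a=8):
  R_A = 6M₀ab/L³ = 6·(-14)·12·8/20³ = -126/125 kN
  M_A = M₀b(2a-b)/L² = (-14)·8·(2·12-8)/20² = -112/25 kN·m
  R_B = -6M₀ab/L³ = -6·(-14)·12·8/20³ = 126/125 kN
  M_B = M₀a(2b-a)/L² = (-14)·12·(2·8-12)/20² = -42/25 kN·m
Load 2 — point force P=16 kN at a=40/3 m (b=L-a=20/3):
  R_A = Pb²(3a+b)/L³ = 16·(20/3)²·(3·(40/3)+(20/3))/20³ = 112/27 kN
  M_A = Pab²/L² = 16·(40/3)·(20/3)²/20² = 640/27 kN·m
  R_B = Pa²(a+3b)/L³ = 16·(40/3)²·((40/3)+3·(20/3))/20³ = 320/27 kN
  M_B = -Pa²b/L² = -16·(40/3)²·(20/3)/20² = -1280/27 kN·m
Superposition: R_A = 10598/3375 kN, M_A = 12976/675 kN·m, R_B = 43402/3375 kN, M_B = -33134/675 kN·m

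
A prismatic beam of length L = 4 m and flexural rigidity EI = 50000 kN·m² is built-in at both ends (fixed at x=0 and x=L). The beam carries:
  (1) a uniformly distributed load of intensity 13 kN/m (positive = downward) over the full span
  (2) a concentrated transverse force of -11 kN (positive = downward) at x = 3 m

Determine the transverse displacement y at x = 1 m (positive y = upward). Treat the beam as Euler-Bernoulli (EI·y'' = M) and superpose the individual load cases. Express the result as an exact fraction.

y(1) = -793/9600000 m

Load 1 — uniform load w=13 kN/m over full span:
  y_1 = -wx²(L-x)²/(24EI) = -13·1²·(4-1)²/(24·50000) = -39/400000 m
Load 2 — point force P=-11 kN at a=3 m (b=L-a=1):
  y_2 = -Pb²x²(3aL-(3a+b)x)/(6L³EI)  [x≤a] = -(-11)·1²·1²·(3·3·4-(3·3+1)·1)/(6·4³·50000) = 143/9600000 m
Superposition: y = Σ y_i = -793/9600000 m ≈ -0.000083 m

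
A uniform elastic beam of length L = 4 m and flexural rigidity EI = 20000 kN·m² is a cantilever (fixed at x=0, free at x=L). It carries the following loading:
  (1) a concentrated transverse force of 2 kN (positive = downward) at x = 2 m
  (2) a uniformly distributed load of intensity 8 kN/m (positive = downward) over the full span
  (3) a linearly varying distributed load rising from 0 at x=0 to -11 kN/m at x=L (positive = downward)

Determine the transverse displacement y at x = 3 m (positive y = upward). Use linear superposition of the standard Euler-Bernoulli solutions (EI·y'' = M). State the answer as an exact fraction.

y(3) = -4687/9600000 m

Load 1 — point force P=2 kN at a=2 m (b=L-a=2):
  y_1 = -Pa²(3x-a)/(6EI)  [x>a] = -2·2²·(3·3-2)/(6·20000) = -7/15000 m
Load 2 — uniform load w=8 kN/m over full span:
  y_2 = -wx²(x²-4Lx+6L²)/(24EI) = -8·3²·(3²-4·4·3+6·4²)/(24·20000) = -171/20000 m
Load 3 — triangular load w₀=-11 kN/m (0→w₀ over full span):
  y_3 = (w₀Lx³/12-w₀L²x²/6-w₀x⁵/(120L))/EI = ((-11)·4·3³/12-(-11)·4²·3²/6-(-11)·3⁵/(120·4))/20000 = 27291/3200000 m
Superposition: y = Σ y_i = -4687/9600000 m ≈ -0.000488 m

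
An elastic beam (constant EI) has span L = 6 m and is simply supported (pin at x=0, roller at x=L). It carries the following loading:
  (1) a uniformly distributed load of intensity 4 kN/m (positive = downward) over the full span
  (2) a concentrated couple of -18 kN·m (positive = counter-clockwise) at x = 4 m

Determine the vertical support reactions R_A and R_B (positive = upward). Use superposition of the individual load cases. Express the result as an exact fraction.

Load 1 — uniform load w=4 kN/m over full span:
  R_A = wL/2 = 4·6/2 = 12 kN
  R_B = wL/2 = 4·6/2 = 12 kN
Load 2 — applied couple M₀=-18 kN·m at a=4 m (b=L-a=2):
  R_A = M₀/L = (-18)/6 = -3 kN
  R_B = -M₀/L = -(-18)/6 = 3 kN
Superposition: R_A = 9 kN, R_B = 15 kN

R_A = 9 kN, R_B = 15 kN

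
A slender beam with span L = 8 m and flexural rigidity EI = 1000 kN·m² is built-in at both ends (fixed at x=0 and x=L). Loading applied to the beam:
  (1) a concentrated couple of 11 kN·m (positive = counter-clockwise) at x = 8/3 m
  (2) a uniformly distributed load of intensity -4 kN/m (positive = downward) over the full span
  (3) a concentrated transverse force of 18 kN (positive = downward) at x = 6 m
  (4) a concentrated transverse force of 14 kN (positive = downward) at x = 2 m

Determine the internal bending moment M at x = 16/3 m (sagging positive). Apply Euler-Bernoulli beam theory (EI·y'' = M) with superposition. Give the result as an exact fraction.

Load 1 — applied couple M₀=11 kN·m at a=8/3 m (b=L-a=16/3):
  M_1 = R_Ax - M_A - M₀  [x>a] with R_A=11/6, M_A=0 = (11/6)·(16/3) - 0 - 11 = -11/9 kN·m
Load 2 — uniform load w=-4 kN/m over full span:
  M_2 = wLx/2 - wL²/12 - wx²/2 = (-4)·8·(16/3)/2 - (-4)·8²/12 - (-4)·(16/3)²/2 = -64/9 kN·m
Load 3 — point force P=18 kN at a=6 m (b=L-a=2):
  M_3 = Pb²(3a+b)x/L³ - Pab²/L²  [x≤a] = 18·2²·(3·6+2)·(16/3)/8³ - 18·6·2²/8² = 33/4 kN·m
Load 4 — point force P=14 kN at a=2 m (b=L-a=6):
  M_4 = Pa²(a+3b)(L-x)/L³ - Pa²b/L²  [x>a] = 14·2²·(2+3·6)·(8-(16/3))/8³ - 14·2²·6/8² = 7/12 kN·m
Superposition: M = Σ M_i = 1/2 kN·m ≈ 0.500000 kN·m

M(16/3) = 1/2 kN·m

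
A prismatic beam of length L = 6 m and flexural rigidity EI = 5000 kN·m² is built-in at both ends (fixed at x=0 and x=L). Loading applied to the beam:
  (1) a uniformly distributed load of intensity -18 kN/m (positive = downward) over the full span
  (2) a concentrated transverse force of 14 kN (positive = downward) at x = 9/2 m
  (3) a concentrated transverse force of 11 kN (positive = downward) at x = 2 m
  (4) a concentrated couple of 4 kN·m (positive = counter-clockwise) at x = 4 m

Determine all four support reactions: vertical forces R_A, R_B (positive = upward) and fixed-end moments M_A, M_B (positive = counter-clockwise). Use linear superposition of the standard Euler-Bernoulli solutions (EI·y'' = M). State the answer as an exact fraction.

Load 1 — uniform load w=-18 kN/m over full span:
  R_A = wL/2 = (-18)·6/2 = -54 kN
  M_A = wL²/12 = (-18)·6²/12 = -54 kN·m
  R_B = wL/2 = (-18)·6/2 = -54 kN
  M_B = -wL²/12 = -(-18)·6²/12 = 54 kN·m
Load 2 — point force P=14 kN at a=9/2 m (b=L-a=3/2):
  R_A = Pb²(3a+b)/L³ = 14·(3/2)²·(3·(9/2)+(3/2))/6³ = 35/16 kN
  M_A = Pab²/L² = 14·(9/2)·(3/2)²/6² = 63/16 kN·m
  R_B = Pa²(a+3b)/L³ = 14·(9/2)²·((9/2)+3·(3/2))/6³ = 189/16 kN
  M_B = -Pa²b/L² = -14·(9/2)²·(3/2)/6² = -189/16 kN·m
Load 3 — point force P=11 kN at a=2 m (b=L-a=4):
  R_A = Pb²(3a+b)/L³ = 11·4²·(3·2+4)/6³ = 220/27 kN
  M_A = Pab²/L² = 11·2·4²/6² = 88/9 kN·m
  R_B = Pa²(a+3b)/L³ = 11·2²·(2+3·4)/6³ = 77/27 kN
  M_B = -Pa²b/L² = -11·2²·4/6² = -44/9 kN·m
Load 4 — applied couple M₀=4 kN·m at a=4 m (b=L-a=2):
  R_A = 6M₀ab/L³ = 6·4·4·2/6³ = 8/9 kN
  M_A = M₀b(2a-b)/L² = 4·2·(2·4-2)/6² = 4/3 kN·m
  R_B = -6M₀ab/L³ = -6·4·4·2/6³ = -8/9 kN
  M_B = M₀a(2b-a)/L² = 4·4·(2·2-4)/6² = 0 kN·m
Superposition: R_A = -18479/432 kN, M_A = -5609/144 kN·m, R_B = -17377/432 kN, M_B = 5371/144 kN·m

R_A = -18479/432 kN, M_A = -5609/144 kN·m, R_B = -17377/432 kN, M_B = 5371/144 kN·m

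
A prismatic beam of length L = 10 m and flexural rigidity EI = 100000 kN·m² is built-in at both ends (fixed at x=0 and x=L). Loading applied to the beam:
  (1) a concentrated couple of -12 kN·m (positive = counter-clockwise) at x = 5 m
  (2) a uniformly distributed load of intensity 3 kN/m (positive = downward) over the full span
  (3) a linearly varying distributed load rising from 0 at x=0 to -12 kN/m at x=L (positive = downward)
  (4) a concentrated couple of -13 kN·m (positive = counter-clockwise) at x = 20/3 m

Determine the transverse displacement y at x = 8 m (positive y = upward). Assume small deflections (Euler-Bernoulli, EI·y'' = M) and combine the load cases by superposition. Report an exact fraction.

y(8) = 4319/11250000 m

Load 1 — applied couple M₀=-12 kN·m at a=5 m (b=L-a=5):
  y_1 = (R_Ax³/6 - M_Ax²/2 - M₀(x-a)²/2)/EI  [x>a] with R_A=-9/5, M_A=-3 = ((-9/5)·8³/6 - (-3)·8²/2 - (-12)·(8-5)²/2)/100000 = -9/250000 m
Load 2 — uniform load w=3 kN/m over full span:
  y_2 = -wx²(L-x)²/(24EI) = -3·8²·(10-8)²/(24·100000) = -1/3125 m
Load 3 — triangular load w₀=-12 kN/m (0→w₀ over full span):
  y_3 = -w₀x²(L-x)²(x+2L)/(120LEI) = -(-12)·8²·(10-8)²·(8+2·10)/(120·10·100000) = 56/78125 m
Load 4 — applied couple M₀=-13 kN·m at a=20/3 m (b=L-a=10/3):
  y_4 = (R_Ax³/6 - M_Ax²/2 - M₀(x-a)²/2)/EI  [x>a] with R_A=-26/15, M_A=-13/3 = ((-26/15)·8³/6 - (-13/3)·8²/2 - (-13)·(8-(20/3))²/2)/100000 = 13/562500 m
Superposition: y = Σ y_i = 4319/11250000 m ≈ 0.000384 m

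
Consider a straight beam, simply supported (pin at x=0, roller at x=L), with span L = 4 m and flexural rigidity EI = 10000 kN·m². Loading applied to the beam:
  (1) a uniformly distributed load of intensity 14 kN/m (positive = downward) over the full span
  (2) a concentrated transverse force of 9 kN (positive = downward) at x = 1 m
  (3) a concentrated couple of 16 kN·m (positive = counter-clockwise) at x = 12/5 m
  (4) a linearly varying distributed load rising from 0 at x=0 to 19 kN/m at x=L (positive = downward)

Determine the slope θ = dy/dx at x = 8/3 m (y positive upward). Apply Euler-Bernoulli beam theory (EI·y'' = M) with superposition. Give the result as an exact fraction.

Load 1 — uniform load w=14 kN/m over full span:
  θ_1 = -w(L³-6Lx²+4x³)/(24EI) = -14·(4³-6·4·(8/3)²+4·(8/3)³)/(24·10000) = 91/50625 rad
Load 2 — point force P=9 kN at a=1 m (b=L-a=3):
  θ_2 = -Pa(2L²-6Lx+3x²+a²)/(6LEI)  [x>a] = -9·1·(2·4²-6·4·(8/3)+3·(8/3)²+1²)/(6·4·10000) = 29/80000 rad
Load 3 — applied couple M₀=16 kN·m at a=12/5 m (b=L-a=8/5):
  θ_3 = (M₀x²/(2L)-M₀(x-a)+C₁)/EI  [x>a] with C₁=M₀(3b²-L²)/(6L)=-416/75 = (16·(8/3)²/(2·4)-16·((8/3)-(12/5))+(-416/75))/10000 = 62/140625 rad
Load 4 — triangular load w₀=19 kN/m (0→w₀ over full span):
  θ_4 = -w₀(7L⁴-30L²x²+15x⁴)/(360LEI) = -19·(7·4⁴-30·4²·(8/3)²+15·(8/3)⁴)/(360·4·10000) = 1729/1518750 rad
Superposition: θ = Σ θ_i = 1817327/486000000 rad ≈ 0.003739 rad

θ(8/3) = 1817327/486000000 rad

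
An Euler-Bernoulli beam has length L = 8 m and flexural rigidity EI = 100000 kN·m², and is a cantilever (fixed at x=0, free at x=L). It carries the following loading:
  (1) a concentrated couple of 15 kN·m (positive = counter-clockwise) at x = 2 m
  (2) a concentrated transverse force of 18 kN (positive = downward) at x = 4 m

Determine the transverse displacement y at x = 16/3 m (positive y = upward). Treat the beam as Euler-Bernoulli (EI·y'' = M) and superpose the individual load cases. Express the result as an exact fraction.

Load 1 — applied couple M₀=15 kN·m at a=2 m (b=L-a=6):
  y_1 = M₀a(2x-a)/(2EI)  [x>a] = 15·2·(2·(16/3)-2)/(2·100000) = 13/10000 m
Load 2 — point force P=18 kN at a=4 m (b=L-a=4):
  y_2 = -Pa²(3x-a)/(6EI)  [x>a] = -18·4²·(3·(16/3)-4)/(6·100000) = -18/3125 m
Superposition: y = Σ y_i = -223/50000 m ≈ -0.004460 m

y(16/3) = -223/50000 m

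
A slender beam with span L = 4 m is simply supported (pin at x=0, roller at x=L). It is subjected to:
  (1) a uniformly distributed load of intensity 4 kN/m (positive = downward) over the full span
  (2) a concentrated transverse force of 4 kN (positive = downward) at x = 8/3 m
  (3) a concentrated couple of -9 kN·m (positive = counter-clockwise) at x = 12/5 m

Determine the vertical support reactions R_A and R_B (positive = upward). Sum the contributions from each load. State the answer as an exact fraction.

Load 1 — uniform load w=4 kN/m over full span:
  R_A = wL/2 = 4·4/2 = 8 kN
  R_B = wL/2 = 4·4/2 = 8 kN
Load 2 — point force P=4 kN at a=8/3 m (b=L-a=4/3):
  R_A = Pb/L = 4·(4/3)/4 = 4/3 kN
  R_B = Pa/L = 4·(8/3)/4 = 8/3 kN
Load 3 — applied couple M₀=-9 kN·m at a=12/5 m (b=L-a=8/5):
  R_A = M₀/L = (-9)/4 = -9/4 kN
  R_B = -M₀/L = -(-9)/4 = 9/4 kN
Superposition: R_A = 85/12 kN, R_B = 155/12 kN

R_A = 85/12 kN, R_B = 155/12 kN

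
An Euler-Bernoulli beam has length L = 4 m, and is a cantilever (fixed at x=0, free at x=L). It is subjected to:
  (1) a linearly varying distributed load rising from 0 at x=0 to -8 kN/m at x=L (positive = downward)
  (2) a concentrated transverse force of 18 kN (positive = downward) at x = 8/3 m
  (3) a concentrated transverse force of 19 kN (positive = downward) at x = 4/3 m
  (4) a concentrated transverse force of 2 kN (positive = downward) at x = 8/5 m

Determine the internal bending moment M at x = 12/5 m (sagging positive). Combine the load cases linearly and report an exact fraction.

M(12/5) = 1528/375 kN·m

Load 1 — triangular load w₀=-8 kN/m (0→w₀ over full span):
  M_1 = w₀Lx/2 - w₀L²/3 - w₀x³/(6L) = (-8)·4·(12/5)/2 - (-8)·4²/3 - (-8)·(12/5)³/(6·4) = 3328/375 kN·m
Load 2 — point force P=18 kN at a=8/3 m (b=L-a=4/3):
  M_2 = -P(a-x)  [x≤a] = -18·((8/3)-(12/5)) = -24/5 kN·m
Load 3 — point force P=19 kN at a=4/3 m (b=L-a=8/3):
  M_3 = 0  [x>a] = 0 kN·m
Load 4 — point force P=2 kN at a=8/5 m (b=L-a=12/5):
  M_4 = 0  [x>a] = 0 kN·m
Superposition: M = Σ M_i = 1528/375 kN·m ≈ 4.074667 kN·m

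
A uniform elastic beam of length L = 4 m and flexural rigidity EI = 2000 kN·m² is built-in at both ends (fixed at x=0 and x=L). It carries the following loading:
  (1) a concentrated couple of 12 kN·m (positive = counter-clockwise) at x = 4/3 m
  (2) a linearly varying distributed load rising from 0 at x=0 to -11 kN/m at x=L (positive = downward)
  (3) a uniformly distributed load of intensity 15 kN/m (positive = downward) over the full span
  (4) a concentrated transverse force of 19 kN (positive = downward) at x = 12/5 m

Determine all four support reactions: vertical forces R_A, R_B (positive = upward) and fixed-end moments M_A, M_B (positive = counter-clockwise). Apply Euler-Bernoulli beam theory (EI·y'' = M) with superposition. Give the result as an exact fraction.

Load 1 — applied couple M₀=12 kN·m at a=4/3 m (b=L-a=8/3):
  R_A = 6M₀ab/L³ = 6·12·(4/3)·(8/3)/4³ = 4 kN
  M_A = M₀b(2a-b)/L² = 12·(8/3)·(2·(4/3)-(8/3))/4² = 0 kN·m
  R_B = -6M₀ab/L³ = -6·12·(4/3)·(8/3)/4³ = -4 kN
  M_B = M₀a(2b-a)/L² = 12·(4/3)·(2·(8/3)-(4/3))/4² = 4 kN·m
Load 2 — triangular load w₀=-11 kN/m (0→w₀ over full span):
  R_A = 3w₀L/20 = 3·(-11)·4/20 = -33/5 kN
  M_A = w₀L²/30 = (-11)·4²/30 = -88/15 kN·m
  R_B = 7w₀L/20 = 7·(-11)·4/20 = -77/5 kN
  M_B = -w₀L²/20 = -(-11)·4²/20 = 44/5 kN·m
Load 3 — uniform load w=15 kN/m over full span:
  R_A = wL/2 = 15·4/2 = 30 kN
  M_A = wL²/12 = 15·4²/12 = 20 kN·m
  R_B = wL/2 = 15·4/2 = 30 kN
  M_B = -wL²/12 = -15·4²/12 = -20 kN·m
Load 4 — point force P=19 kN at a=12/5 m (b=L-a=8/5):
  R_A = Pb²(3a+b)/L³ = 19·(8/5)²·(3·(12/5)+(8/5))/4³ = 836/125 kN
  M_A = Pab²/L² = 19·(12/5)·(8/5)²/4² = 912/125 kN·m
  R_B = Pa²(a+3b)/L³ = 19·(12/5)²·((12/5)+3·(8/5))/4³ = 1539/125 kN
  M_B = -Pa²b/L² = -19·(12/5)²·(8/5)/4² = -1368/125 kN·m
Superposition: R_A = 4261/125 kN, M_A = 8036/375 kN·m, R_B = 2864/125 kN, M_B = -2268/125 kN·m

R_A = 4261/125 kN, M_A = 8036/375 kN·m, R_B = 2864/125 kN, M_B = -2268/125 kN·m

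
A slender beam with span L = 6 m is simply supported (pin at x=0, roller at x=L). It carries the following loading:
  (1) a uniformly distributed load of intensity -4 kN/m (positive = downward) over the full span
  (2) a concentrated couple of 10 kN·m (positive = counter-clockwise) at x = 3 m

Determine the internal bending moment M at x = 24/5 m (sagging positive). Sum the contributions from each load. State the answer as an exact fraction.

Load 1 — uniform load w=-4 kN/m over full span:
  M_1 = wx(L-x)/2 = (-4)·(24/5)·(6-(24/5))/2 = -288/25 kN·m
Load 2 — applied couple M₀=10 kN·m at a=3 m (b=L-a=3):
  M_2 = M₀x/L - M₀  [x>a] = 10·(24/5)/6 - 10 = -2 kN·m
Superposition: M = Σ M_i = -338/25 kN·m ≈ -13.520000 kN·m

M(24/5) = -338/25 kN·m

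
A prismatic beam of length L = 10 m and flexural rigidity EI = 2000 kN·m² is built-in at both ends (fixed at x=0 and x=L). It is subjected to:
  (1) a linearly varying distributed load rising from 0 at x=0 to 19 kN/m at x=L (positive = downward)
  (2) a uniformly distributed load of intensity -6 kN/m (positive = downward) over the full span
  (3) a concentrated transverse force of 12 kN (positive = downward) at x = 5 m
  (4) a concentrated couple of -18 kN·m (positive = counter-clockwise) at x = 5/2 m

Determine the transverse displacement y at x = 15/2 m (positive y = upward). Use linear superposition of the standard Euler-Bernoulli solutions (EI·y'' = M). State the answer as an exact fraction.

y(15/2) = -2227/40960 m

Load 1 — triangular load w₀=19 kN/m (0→w₀ over full span):
  y_1 = -w₀x²(L-x)²(x+2L)/(120LEI) = -19·(15/2)²·(10-(15/2))²·((15/2)+2·10)/(120·10·2000) = -627/8192 m
Load 2 — uniform load w=-6 kN/m over full span:
  y_2 = -wx²(L-x)²/(24EI) = -(-6)·(15/2)²·(10-(15/2))²/(24·2000) = 45/1024 m
Load 3 — point force P=12 kN at a=5 m (b=L-a=5):
  y_3 = -Pa²(L-x)²(3bL-(3b+a)(L-x))/(6L³EI)  [x>a] = -12·5²·(10-(15/2))²·(3·5·10-(3·5+5)·(10-(15/2)))/(6·10³·2000) = -1/64 m
Load 4 — applied couple M₀=-18 kN·m at a=5/2 m (b=L-a=15/2):
  y_4 = (R_Ax³/6 - M_Ax²/2 - M₀(x-a)²/2)/EI  [x>a] with R_A=-81/40, M_A=27/8 = ((-81/40)·(15/2)³/6 - (27/8)·(15/2)²/2 - (-18)·((15/2)-(5/2))²/2)/2000 = -63/10240 m
Superposition: y = Σ y_i = -2227/40960 m ≈ -0.054370 m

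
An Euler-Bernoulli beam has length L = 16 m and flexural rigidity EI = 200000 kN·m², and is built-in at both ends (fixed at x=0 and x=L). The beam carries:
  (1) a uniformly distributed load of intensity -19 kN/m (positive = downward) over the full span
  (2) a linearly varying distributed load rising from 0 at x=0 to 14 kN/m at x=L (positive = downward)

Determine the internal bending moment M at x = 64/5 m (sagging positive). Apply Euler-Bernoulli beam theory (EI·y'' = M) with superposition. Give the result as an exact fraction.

Load 1 — uniform load w=-19 kN/m over full span:
  M_1 = wLx/2 - wL²/12 - wx²/2 = (-19)·16·(64/5)/2 - (-19)·16²/12 - (-19)·(64/5)²/2 = 1216/75 kN·m
Load 2 — triangular load w₀=14 kN/m (0→w₀ over full span):
  M_2 = 3w₀Lx/20 - w₀L²/30 - w₀x³/(6L) = 3·14·16·(64/5)/20 - 14·16²/30 - 14·(64/5)³/(6·16) = 1792/375 kN·m
Superposition: M = Σ M_i = 2624/125 kN·m ≈ 20.992000 kN·m

M(64/5) = 2624/125 kN·m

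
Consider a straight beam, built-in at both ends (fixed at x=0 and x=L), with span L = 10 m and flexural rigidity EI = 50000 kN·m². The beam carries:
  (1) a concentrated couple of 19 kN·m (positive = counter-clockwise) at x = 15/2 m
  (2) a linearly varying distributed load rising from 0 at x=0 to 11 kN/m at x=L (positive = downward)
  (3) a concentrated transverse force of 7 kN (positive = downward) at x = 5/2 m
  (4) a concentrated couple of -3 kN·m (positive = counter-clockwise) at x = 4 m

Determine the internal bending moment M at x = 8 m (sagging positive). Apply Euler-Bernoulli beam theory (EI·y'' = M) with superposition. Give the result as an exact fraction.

Load 1 — applied couple M₀=19 kN·m at a=15/2 m (b=L-a=5/2):
  M_1 = R_Ax - M_A - M₀  [x>a] with R_A=171/80, M_A=95/16 = (171/80)·8 - (95/16) - 19 = -627/80 kN·m
Load 2 — triangular load w₀=11 kN/m (0→w₀ over full span):
  M_2 = 3w₀Lx/20 - w₀L²/30 - w₀x³/(6L) = 3·11·10·8/20 - 11·10²/30 - 11·8³/(6·10) = 22/15 kN·m
Load 3 — point force P=7 kN at a=5/2 m (b=L-a=15/2):
  M_3 = Pa²(a+3b)(L-x)/L³ - Pa²b/L²  [x>a] = 7·(5/2)²·((5/2)+3·(15/2))·(10-8)/10³ - 7·(5/2)²·(15/2)/10² = -35/32 kN·m
Load 4 — applied couple M₀=-3 kN·m at a=4 m (b=L-a=6):
  M_4 = R_Ax - M_A - M₀  [x>a] with R_A=-54/125, M_A=-9/25 = (-54/125)·8 - (-9/25) - (-3) = -12/125 kN·m
Superposition: M = Σ M_i = -90727/12000 kN·m ≈ -7.560583 kN·m

M(8) = -90727/12000 kN·m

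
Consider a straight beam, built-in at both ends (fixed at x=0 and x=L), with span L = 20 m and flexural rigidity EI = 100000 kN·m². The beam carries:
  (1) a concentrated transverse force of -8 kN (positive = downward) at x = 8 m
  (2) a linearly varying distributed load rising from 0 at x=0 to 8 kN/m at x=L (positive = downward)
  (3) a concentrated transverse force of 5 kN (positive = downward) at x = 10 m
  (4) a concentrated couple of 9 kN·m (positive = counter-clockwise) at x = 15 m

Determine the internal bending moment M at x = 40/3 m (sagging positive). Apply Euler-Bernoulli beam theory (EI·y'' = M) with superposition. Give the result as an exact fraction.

M(40/3) = 1943983/32400 kN·m

Load 1 — point force P=-8 kN at a=8 m (b=L-a=12):
  M_1 = Pa²(a+3b)(L-x)/L³ - Pa²b/L²  [x>a] = (-8)·8²·(8+3·12)·(20-(40/3))/20³ - (-8)·8²·12/20² = -256/75 kN·m
Load 2 — triangular load w₀=8 kN/m (0→w₀ over full span):
  M_2 = 3w₀Lx/20 - w₀L²/30 - w₀x³/(6L) = 3·8·20·(40/3)/20 - 8·20²/30 - 8·(40/3)³/(6·20) = 4480/81 kN·m
Load 3 — point force P=5 kN at a=10 m (b=L-a=10):
  M_3 = Pa²(a+3b)(L-x)/L³ - Pa²b/L²  [x>a] = 5·10²·(10+3·10)·(20-(40/3))/20³ - 5·10²·10/20² = 25/6 kN·m
Load 4 — applied couple M₀=9 kN·m at a=15 m (b=L-a=5):
  M_4 = R_Ax - M_A  [x≤a] with R_A=81/160, M_A=45/16 = (81/160)·(40/3) - (45/16) = 63/16 kN·m
Superposition: M = Σ M_i = 1943983/32400 kN·m ≈ 59.999475 kN·m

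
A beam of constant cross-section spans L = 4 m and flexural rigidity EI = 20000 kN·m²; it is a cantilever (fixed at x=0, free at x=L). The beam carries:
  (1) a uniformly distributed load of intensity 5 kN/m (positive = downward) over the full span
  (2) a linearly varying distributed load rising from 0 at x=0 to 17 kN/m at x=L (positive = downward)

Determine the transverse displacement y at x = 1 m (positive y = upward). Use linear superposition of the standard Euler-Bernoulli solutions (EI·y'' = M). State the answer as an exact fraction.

y(1) = -27157/9600000 m

Load 1 — uniform load w=5 kN/m over full span:
  y_1 = -wx²(x²-4Lx+6L²)/(24EI) = -5·1²·(1²-4·4·1+6·4²)/(24·20000) = -27/32000 m
Load 2 — triangular load w₀=17 kN/m (0→w₀ over full span):
  y_2 = (w₀Lx³/12-w₀L²x²/6-w₀x⁵/(120L))/EI = (17·4·1³/12-17·4²·1²/6-17·1⁵/(120·4))/20000 = -19057/9600000 m
Superposition: y = Σ y_i = -27157/9600000 m ≈ -0.002829 m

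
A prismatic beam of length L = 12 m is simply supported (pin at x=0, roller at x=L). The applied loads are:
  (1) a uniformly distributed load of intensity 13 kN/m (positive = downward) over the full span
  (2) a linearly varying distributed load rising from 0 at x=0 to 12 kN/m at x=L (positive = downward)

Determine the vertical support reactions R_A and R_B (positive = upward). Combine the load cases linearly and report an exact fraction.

Load 1 — uniform load w=13 kN/m over full span:
  R_A = wL/2 = 13·12/2 = 78 kN
  R_B = wL/2 = 13·12/2 = 78 kN
Load 2 — triangular load w₀=12 kN/m (0→w₀ over full span):
  R_A = w₀L/6 = 12·12/6 = 24 kN
  R_B = w₀L/3 = 12·12/3 = 48 kN
Superposition: R_A = 102 kN, R_B = 126 kN

R_A = 102 kN, R_B = 126 kN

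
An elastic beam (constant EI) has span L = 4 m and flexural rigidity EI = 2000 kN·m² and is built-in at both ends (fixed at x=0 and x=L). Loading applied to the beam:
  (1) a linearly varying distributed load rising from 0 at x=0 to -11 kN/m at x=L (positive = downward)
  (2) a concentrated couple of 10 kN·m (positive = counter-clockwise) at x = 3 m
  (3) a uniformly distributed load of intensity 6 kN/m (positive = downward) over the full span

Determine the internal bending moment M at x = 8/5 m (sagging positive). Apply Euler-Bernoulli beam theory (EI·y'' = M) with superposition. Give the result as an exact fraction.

Load 1 — triangular load w₀=-11 kN/m (0→w₀ over full span):
  M_1 = 3w₀Lx/20 - w₀L²/30 - w₀x³/(6L) = 3·(-11)·4·(8/5)/20 - (-11)·4²/30 - (-11)·(8/5)³/(6·4) = -352/125 kN·m
Load 2 — applied couple M₀=10 kN·m at a=3 m (b=L-a=1):
  M_2 = R_Ax - M_A  [x≤a] with R_A=45/16, M_A=25/8 = (45/16)·(8/5) - (25/8) = 11/8 kN·m
Load 3 — uniform load w=6 kN/m over full span:
  M_3 = wLx/2 - wL²/12 - wx²/2 = 6·4·(8/5)/2 - 6·4²/12 - 6·(8/5)²/2 = 88/25 kN·m
Superposition: M = Σ M_i = 2079/1000 kN·m ≈ 2.079000 kN·m

M(8/5) = 2079/1000 kN·m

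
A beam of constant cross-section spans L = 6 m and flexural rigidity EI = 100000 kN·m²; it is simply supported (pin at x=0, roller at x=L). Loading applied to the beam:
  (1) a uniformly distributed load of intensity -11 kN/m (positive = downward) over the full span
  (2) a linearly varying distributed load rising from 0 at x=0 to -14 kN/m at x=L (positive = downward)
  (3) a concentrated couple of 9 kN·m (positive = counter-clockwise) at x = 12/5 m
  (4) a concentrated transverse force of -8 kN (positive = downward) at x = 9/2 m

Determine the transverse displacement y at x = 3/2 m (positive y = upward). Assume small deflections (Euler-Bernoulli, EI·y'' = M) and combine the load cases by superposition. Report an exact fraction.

Load 1 — uniform load w=-11 kN/m over full span:
  y_1 = -wx(L³-2Lx²+x³)/(24EI) = -(-11)·(3/2)·(6³-2·6·(3/2)²+(3/2)³)/(24·100000) = 16929/12800000 m
Load 2 — triangular load w₀=-14 kN/m (0→w₀ over full span):
  y_2 = -w₀x(7L⁴-10L²x²+3x⁴)/(360LEI) = -(-14)·(3/2)·(7·6⁴-10·6²·(3/2)²+3·(3/2)⁴)/(360·6·100000) = 20601/25600000 m
Load 3 — applied couple M₀=9 kN·m at a=12/5 m (b=L-a=18/5):
  y_3 = (M₀x³/(6L)+C₁x)/EI  [x≤a] with C₁=M₀(3b²-L²)/(6L)=18/25 = (9·(3/2)³/(6·6)+(18/25)·(3/2))/100000 = 1539/80000000 m
Load 4 — point force P=-8 kN at a=9/2 m (b=L-a=3/2):
  y_4 = -Pbx(L²-b²-x²)/(6LEI)  [x≤a] = -(-8)·(3/2)·(3/2)·(6²-(3/2)²-(3/2)²)/(6·6·100000) = 63/400000 m
Superposition: y = Σ y_i = 1474587/640000000 m ≈ 0.002304 m

y(3/2) = 1474587/640000000 m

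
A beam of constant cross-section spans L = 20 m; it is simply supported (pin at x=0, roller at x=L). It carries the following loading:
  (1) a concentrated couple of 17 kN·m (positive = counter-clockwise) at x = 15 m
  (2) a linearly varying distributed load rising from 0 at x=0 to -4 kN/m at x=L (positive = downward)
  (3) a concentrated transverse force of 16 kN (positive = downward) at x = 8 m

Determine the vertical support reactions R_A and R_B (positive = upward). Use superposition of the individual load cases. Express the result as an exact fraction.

Load 1 — applied couple M₀=17 kN·m at a=15 m (b=L-a=5):
  R_A = M₀/L = 17/20 kN
  R_B = -M₀/L = -17/20 kN
Load 2 — triangular load w₀=-4 kN/m (0→w₀ over full span):
  R_A = w₀L/6 = (-4)·20/6 = -40/3 kN
  R_B = w₀L/3 = (-4)·20/3 = -80/3 kN
Load 3 — point force P=16 kN at a=8 m (b=L-a=12):
  R_A = Pb/L = 16·12/20 = 48/5 kN
  R_B = Pa/L = 16·8/20 = 32/5 kN
Superposition: R_A = -173/60 kN, R_B = -1267/60 kN

R_A = -173/60 kN, R_B = -1267/60 kN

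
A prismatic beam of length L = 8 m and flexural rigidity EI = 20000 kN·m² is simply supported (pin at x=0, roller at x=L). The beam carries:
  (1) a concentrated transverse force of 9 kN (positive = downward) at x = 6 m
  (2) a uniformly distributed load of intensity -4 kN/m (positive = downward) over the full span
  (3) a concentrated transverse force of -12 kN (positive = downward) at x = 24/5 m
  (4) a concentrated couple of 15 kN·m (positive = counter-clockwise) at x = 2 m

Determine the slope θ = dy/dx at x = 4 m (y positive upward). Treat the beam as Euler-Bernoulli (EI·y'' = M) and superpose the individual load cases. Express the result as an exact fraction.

θ(4) = -571/10000000 rad

Load 1 — point force P=9 kN at a=6 m (b=L-a=2):
  θ_1 = -Pb(L²-b²-3x²)/(6LEI)  [x≤a] = -9·2·(8²-2²-3·4²)/(6·8·20000) = -9/40000 rad
Load 2 — uniform load w=-4 kN/m over full span:
  θ_2 = -w(L³-6Lx²+4x³)/(24EI) = -(-4)·(8³-6·8·4²+4·4³)/(24·20000) = 0 rad
Load 3 — point force P=-12 kN at a=24/5 m (b=L-a=16/5):
  θ_3 = -Pb(L²-b²-3x²)/(6LEI)  [x≤a] = -(-12)·(16/5)·(8²-(16/5)²-3·4²)/(6·8·20000) = 18/78125 rad
Load 4 — applied couple M₀=15 kN·m at a=2 m (b=L-a=6):
  θ_4 = (M₀x²/(2L)-M₀(x-a)+C₁)/EI  [x>a] with C₁=M₀(3b²-L²)/(6L)=55/4 = (15·4²/(2·8)-15·(4-2)+(55/4))/20000 = -1/16000 rad
Superposition: θ = Σ θ_i = -571/10000000 rad ≈ -0.000057 rad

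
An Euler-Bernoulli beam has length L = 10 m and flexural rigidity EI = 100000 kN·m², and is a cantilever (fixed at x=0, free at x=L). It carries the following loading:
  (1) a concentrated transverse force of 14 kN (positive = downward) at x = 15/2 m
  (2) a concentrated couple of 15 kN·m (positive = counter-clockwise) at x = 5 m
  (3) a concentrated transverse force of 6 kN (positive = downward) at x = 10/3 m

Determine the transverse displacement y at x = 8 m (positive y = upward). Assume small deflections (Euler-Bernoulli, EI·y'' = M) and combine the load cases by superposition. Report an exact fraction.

Load 1 — point force P=14 kN at a=15/2 m (b=L-a=5/2):
  y_1 = -Pa²(3x-a)/(6EI)  [x>a] = -14·(15/2)²·(3·8-(15/2))/(6·100000) = -693/32000 m
Load 2 — applied couple M₀=15 kN·m at a=5 m (b=L-a=5):
  y_2 = M₀a(2x-a)/(2EI)  [x>a] = 15·5·(2·8-5)/(2·100000) = 33/8000 m
Load 3 — point force P=6 kN at a=10/3 m (b=L-a=20/3):
  y_3 = -Pa²(3x-a)/(6EI)  [x>a] = -6·(10/3)²·(3·8-(10/3))/(6·100000) = -31/13500 m
Superposition: y = Σ y_i = -17131/864000 m ≈ -0.019828 m

y(8) = -17131/864000 m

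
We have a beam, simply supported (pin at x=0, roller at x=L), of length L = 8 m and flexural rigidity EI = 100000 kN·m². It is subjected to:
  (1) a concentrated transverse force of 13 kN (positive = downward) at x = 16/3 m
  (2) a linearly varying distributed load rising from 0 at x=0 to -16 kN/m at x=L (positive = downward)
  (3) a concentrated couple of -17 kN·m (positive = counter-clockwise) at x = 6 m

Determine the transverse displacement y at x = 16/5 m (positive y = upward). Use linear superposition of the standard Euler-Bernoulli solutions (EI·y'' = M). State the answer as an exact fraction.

Load 1 — point force P=13 kN at a=16/3 m (b=L-a=8/3):
  y_1 = -Pbx(L²-b²-x²)/(6LEI)  [x≤a] = -13·(8/3)·(16/5)·(8²-(8/3)²-(16/5)²)/(6·8·100000) = -34112/31640625 m
Load 2 — triangular load w₀=-16 kN/m (0→w₀ over full span):
  y_2 = -w₀x(7L⁴-10L²x²+3x⁴)/(360LEI) = -(-16)·(16/5)·(7·8⁴-10·8²·(16/5)²+3·(16/5)⁴)/(360·8·100000) = 584192/146484375 m
Load 3 — applied couple M₀=-17 kN·m at a=6 m (b=L-a=2):
  y_3 = (M₀x³/(6L)+C₁x)/EI  [x≤a] with C₁=M₀(3b²-L²)/(6L)=221/12 = ((-17)·(16/5)³/(6·8)+(221/12)·(16/5))/100000 = 1479/3125000 m
Superposition: y = Σ y_i = 107048347/31640625000 m ≈ 0.003383 m

y(16/5) = 107048347/31640625000 m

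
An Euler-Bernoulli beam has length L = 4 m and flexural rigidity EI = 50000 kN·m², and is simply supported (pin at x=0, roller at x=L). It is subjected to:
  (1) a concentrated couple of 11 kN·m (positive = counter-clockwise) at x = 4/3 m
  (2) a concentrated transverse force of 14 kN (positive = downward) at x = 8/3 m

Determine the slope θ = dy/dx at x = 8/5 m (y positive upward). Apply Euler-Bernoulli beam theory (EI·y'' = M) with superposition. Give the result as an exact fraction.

Load 1 — applied couple M₀=11 kN·m at a=4/3 m (b=L-a=8/3):
  θ_1 = (M₀x²/(2L)-M₀(x-a)+C₁)/EI  [x>a] with C₁=M₀(3b²-L²)/(6L)=22/9 = (11·(8/5)²/(2·4)-11·((8/5)-(4/3))+(22/9))/50000 = 341/5625000 rad
Load 2 — point force P=14 kN at a=8/3 m (b=L-a=4/3):
  θ_2 = -Pb(L²-b²-3x²)/(6LEI)  [x≤a] = -14·(4/3)·(4²-(4/3)²-3·(8/5)²)/(6·4·50000) = -644/6328125 rad
Superposition: θ = Σ θ_i = -2083/50625000 rad ≈ -0.000041 rad

θ(8/5) = -2083/50625000 rad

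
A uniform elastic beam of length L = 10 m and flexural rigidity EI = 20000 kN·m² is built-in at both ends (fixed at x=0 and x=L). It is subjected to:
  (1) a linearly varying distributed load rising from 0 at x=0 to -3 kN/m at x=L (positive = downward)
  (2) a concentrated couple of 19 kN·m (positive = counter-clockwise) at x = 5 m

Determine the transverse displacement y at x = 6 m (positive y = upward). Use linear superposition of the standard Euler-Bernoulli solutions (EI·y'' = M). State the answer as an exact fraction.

y(6) = 563/250000 m

Load 1 — triangular load w₀=-3 kN/m (0→w₀ over full span):
  y_1 = -w₀x²(L-x)²(x+2L)/(120LEI) = -(-3)·6²·(10-6)²·(6+2·10)/(120·10·20000) = 117/62500 m
Load 2 — applied couple M₀=19 kN·m at a=5 m (b=L-a=5):
  y_2 = (R_Ax³/6 - M_Ax²/2 - M₀(x-a)²/2)/EI  [x>a] with R_A=57/20, M_A=19/4 = ((57/20)·6³/6 - (19/4)·6²/2 - 19·(6-5)²/2)/20000 = 19/50000 m
Superposition: y = Σ y_i = 563/250000 m ≈ 0.002252 m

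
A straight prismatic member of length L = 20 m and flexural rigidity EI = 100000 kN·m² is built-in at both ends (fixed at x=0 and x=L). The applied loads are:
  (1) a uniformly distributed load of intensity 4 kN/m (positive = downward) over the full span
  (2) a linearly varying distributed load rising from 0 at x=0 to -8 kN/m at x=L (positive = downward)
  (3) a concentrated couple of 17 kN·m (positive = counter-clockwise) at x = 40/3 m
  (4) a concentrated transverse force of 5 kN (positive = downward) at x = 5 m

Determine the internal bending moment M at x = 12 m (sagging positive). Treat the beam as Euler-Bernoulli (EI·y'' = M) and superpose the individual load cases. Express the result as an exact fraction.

Load 1 — uniform load w=4 kN/m over full span:
  M_1 = wLx/2 - wL²/12 - wx²/2 = 4·20·12/2 - 4·20²/12 - 4·12²/2 = 176/3 kN·m
Load 2 — triangular load w₀=-8 kN/m (0→w₀ over full span):
  M_2 = 3w₀Lx/20 - w₀L²/30 - w₀x³/(6L) = 3·(-8)·20·12/20 - (-8)·20²/30 - (-8)·12³/(6·20) = -992/15 kN·m
Load 3 — applied couple M₀=17 kN·m at a=40/3 m (b=L-a=20/3):
  M_3 = R_Ax - M_A  [x≤a] with R_A=17/15, M_A=17/3 = (17/15)·12 - (17/3) = 119/15 kN·m
Load 4 — point force P=5 kN at a=5 m (b=L-a=15):
  M_4 = Pa²(a+3b)(L-x)/L³ - Pa²b/L²  [x>a] = 5·5²·(5+3·15)·(20-12)/20³ - 5·5²·15/20² = 25/16 kN·m
Superposition: M = Σ M_i = 487/240 kN·m ≈ 2.029167 kN·m

M(12) = 487/240 kN·m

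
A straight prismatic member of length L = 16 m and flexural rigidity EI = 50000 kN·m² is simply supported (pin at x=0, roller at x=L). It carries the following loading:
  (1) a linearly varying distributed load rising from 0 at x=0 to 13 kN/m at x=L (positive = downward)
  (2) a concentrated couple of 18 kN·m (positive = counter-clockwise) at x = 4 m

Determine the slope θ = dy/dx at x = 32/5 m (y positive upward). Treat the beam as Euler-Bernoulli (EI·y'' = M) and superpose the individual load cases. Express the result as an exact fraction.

θ(32/5) = -2077663/281250000 rad

Load 1 — triangular load w₀=13 kN/m (0→w₀ over full span):
  θ_1 = -w₀(7L⁴-30L²x²+15x⁴)/(360LEI) = -13·(7·16⁴-30·16²·(32/5)²+15·(32/5)⁴)/(360·16·50000) = -134368/17578125 rad
Load 2 — applied couple M₀=18 kN·m at a=4 m (b=L-a=12):
  θ_2 = (M₀x²/(2L)-M₀(x-a)+C₁)/EI  [x>a] with C₁=M₀(3b²-L²)/(6L)=33 = (18·(32/5)²/(2·16)-18·((32/5)-4)+33)/50000 = 321/1250000 rad
Superposition: θ = Σ θ_i = -2077663/281250000 rad ≈ -0.007387 rad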